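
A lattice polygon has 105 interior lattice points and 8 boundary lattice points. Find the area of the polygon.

108

Pick's theorem states A = I + B/2 − 1, so A = 105 + 8/2 − 1 = 108.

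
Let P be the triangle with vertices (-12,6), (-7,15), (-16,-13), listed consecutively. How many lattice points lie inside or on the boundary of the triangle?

32

By the shoelace formula, twice the signed area is |[(-12)·15 − (-7)·6] + [(-7)·(-13) − (-16)·15] + [(-16)·6 − (-12)·(-13)]| = 59, so the area is 29.5.
Summing gcd(|Δx|,|Δy|) over the edges gives the boundary count: gcd(5,9) + gcd(9,28) + gcd(4,19) = 1+1+1 = 3.
Pick's theorem gives I = A − B/2 + 1 = 29.5 − 3/2 + 1 = 29, so the closed region contains I + B = 29 + 3 = 32 lattice points.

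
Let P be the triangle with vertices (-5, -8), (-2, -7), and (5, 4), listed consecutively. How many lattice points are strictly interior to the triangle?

The shoelace formula gives twice the area as |[(-5)·(-7) − (-2)·(-8)] + [(-2)·4 − 5·(-7)] + [5·(-8) − (-5)·4]| = 26, so the area is 13.
Along each edge there are gcd(|Δx|,|Δy|)+1 lattice points, so counting each shared vertex once the boundary has gcd(3,1) + gcd(7,11) + gcd(10,12) = 1+1+2 = 4.
By Pick's theorem A = I + B/2 − 1, so I = 13 − 4/2 + 1 = 12.

12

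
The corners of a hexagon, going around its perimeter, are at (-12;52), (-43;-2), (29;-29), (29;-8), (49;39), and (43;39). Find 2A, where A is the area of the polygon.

8635

Using the shoelace formula, 2A = |[(-12)·(-2) − (-43)·52] + [(-43)·(-29) − 29·(-2)] + [29·(-8) − 29·(-29)] + [29·39 − 49·(-8)] + [49·39 − 43·39] + [43·52 − (-12)·39]| = 8635, so the area is 8635/2.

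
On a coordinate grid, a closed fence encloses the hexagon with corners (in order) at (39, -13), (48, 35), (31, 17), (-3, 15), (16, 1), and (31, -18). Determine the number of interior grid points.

Using the shoelace formula, 2A = |[39·35 − 48·(-13)] + [48·17 − 31·35] + [31·15 − (-3)·17] + [(-3)·1 − 16·15] + [16·(-18) − 31·1] + [31·(-13) − 39·(-18)]| = 1973, so the area is 986.5.
Along each edge there are gcd(|Δx|,|Δy|)+1 lattice points, so counting each shared vertex once the boundary has gcd(9,48) + gcd(17,18) + gcd(34,2) + gcd(19,14) + gcd(15,19) + gcd(8,5) = 3+1+2+1+1+1 = 9.
Pick's theorem gives I = A − B/2 + 1 = 986.5 − 9/2 + 1 = 983.

983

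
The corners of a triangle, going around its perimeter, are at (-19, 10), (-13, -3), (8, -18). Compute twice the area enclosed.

The shoelace formula gives twice the area as |[(-19)·(-3) − (-13)·10] + [(-13)·(-18) − 8·(-3)] + [8·10 − (-19)·(-18)]| = 183, so the area is 91.5.

183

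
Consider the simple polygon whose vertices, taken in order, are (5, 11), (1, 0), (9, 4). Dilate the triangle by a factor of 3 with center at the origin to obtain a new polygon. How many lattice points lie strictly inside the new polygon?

By the shoelace formula, twice the signed area is |[5·0 − 1·11] + [1·4 − 9·0] + [9·11 − 5·4]| = 72, so the area is 36.
Along each edge there are gcd(|Δx|,|Δy|)+1 lattice points, so counting each shared vertex once the boundary has gcd(4,11) + gcd(8,4) + gcd(4,7) = 1+4+1 = 6.
Scaling by 3 multiplies the area by 3² = 9 (so the new area is 324) and multiplies the boundary lattice-point count by 3, giving 18.
By Pick's theorem, the interior count of the dilated polygon is 324 − 18/2 + 1 = 316.

316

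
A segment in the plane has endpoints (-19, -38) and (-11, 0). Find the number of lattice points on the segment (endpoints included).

3

The number of lattice points on a segment between lattice points is gcd(|Δx|,|Δy|) + 1 = gcd(8,38) + 1 = 2 + 1 = 3.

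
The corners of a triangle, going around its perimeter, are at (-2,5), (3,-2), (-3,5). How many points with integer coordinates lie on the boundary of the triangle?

Along each edge there are gcd(|Δx|,|Δy|)+1 lattice points, so counting each shared vertex once the boundary has gcd(5,7) + gcd(6,7) + gcd(1,0) = 1+1+1 = 3.

3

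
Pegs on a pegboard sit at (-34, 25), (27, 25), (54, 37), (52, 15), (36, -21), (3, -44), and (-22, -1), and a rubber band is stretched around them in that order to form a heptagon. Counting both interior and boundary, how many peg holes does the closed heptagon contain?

The shoelace formula gives twice the area as |[(-34)·25 − 27·25] + [27·37 − 54·25] + [54·15 − 52·37] + [52·(-21) − 36·15] + [36·(-44) − 3·(-21)] + [3·(-1) − (-22)·(-44)] + [(-22)·25 − (-34)·(-1)]| = 7698, so the area is 3849.
The number of boundary lattice points is Σ gcd(|Δx|,|Δy|) = gcd(61,0) + gcd(27,12) + gcd(2,22) + gcd(16,36) + gcd(33,23) + gcd(25,43) + gcd(12,26) = 61+3+2+4+1+1+2 = 74.
Pick's theorem gives I = A − B/2 + 1 = 3849 − 74/2 + 1 = 3813, so the closed region contains I + B = 3813 + 74 = 3887 lattice points.

3887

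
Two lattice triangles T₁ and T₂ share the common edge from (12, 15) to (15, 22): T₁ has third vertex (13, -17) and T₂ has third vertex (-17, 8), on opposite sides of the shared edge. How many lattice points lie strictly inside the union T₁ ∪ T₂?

The union is the simple quadrilateral with vertices (12, 15), (13, -17), (15, 22), (-17, 8) in order.
By the shoelace formula, twice the signed area is |[12·(-17) − 13·15] + [13·22 − 15·(-17)] + [15·8 − (-17)·22] + [(-17)·15 − 12·8]| = 285, so the area is 142.5.
Summing gcd(|Δx|,|Δy|) over the edges gives the boundary count: gcd(1,32) + gcd(2,39) + gcd(32,14) + gcd(29,7) = 1+1+2+1 = 5.
By Pick's theorem I = A − B/2 + 1 = 142.5 − 5/2 + 1 = 141.

141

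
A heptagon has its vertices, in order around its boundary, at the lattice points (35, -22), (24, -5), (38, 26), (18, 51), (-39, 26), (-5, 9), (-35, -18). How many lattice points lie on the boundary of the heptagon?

30

The number of boundary lattice points is Σ gcd(|Δx|,|Δy|) = gcd(11,17) + gcd(14,31) + gcd(20,25) + gcd(57,25) + gcd(34,17) + gcd(30,27) + gcd(70,4) = 1+1+5+1+17+3+2 = 30.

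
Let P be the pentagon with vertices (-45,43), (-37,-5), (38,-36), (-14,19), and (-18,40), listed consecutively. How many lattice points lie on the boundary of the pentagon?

The number of boundary lattice points is Σ gcd(|Δx|,|Δy|) = gcd(8,48) + gcd(75,31) + gcd(52,55) + gcd(4,21) + gcd(27,3) = 8+1+1+1+3 = 14.

14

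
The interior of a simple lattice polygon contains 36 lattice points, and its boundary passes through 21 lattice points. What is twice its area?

91

By Pick's theorem, A = I + B/2 − 1 = 36 + 21/2 − 1 = 91/2.
Hence 2A = 91.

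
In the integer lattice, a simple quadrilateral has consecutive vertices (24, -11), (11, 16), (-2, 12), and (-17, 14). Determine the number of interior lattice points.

By the shoelace formula, twice the signed area is |(24·16 − 11·(-11)) + (11·12 − (-2)·16) + ((-2)·14 − (-17)·12) + ((-17)·(-11) − 24·14)| = 696, so the area is 348.
Along each edge there are gcd(|Δx|,|Δy|)+1 lattice points, so counting each shared vertex once the boundary has gcd(13,27) + gcd(13,4) + gcd(15,2) + gcd(41,25) = 1+1+1+1 = 4.
Pick's theorem gives I = A − B/2 + 1 = 348 − 4/2 + 1 = 347.

347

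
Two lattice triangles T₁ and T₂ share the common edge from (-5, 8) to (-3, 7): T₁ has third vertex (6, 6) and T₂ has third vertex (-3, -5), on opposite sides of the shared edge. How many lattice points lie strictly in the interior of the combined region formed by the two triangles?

The union is the simple quadrilateral with vertices (-5, 8), (6, 6), (-3, 7), (-3, -5) in order.
Using the shoelace formula, 2A = |((-5)·6 − 6·8) + (6·7 − (-3)·6) + ((-3)·(-5) − (-3)·7) + ((-3)·8 − (-5)·(-5))| = 31, so the area is 15.5.
Summing gcd(|Δx|,|Δy|) over the edges gives the boundary count: gcd(11,2) + gcd(9,1) + gcd(0,12) + gcd(2,13) = 1+1+12+1 = 15.
By Pick's theorem I = A − B/2 + 1 = 15.5 − 15/2 + 1 = 9.

9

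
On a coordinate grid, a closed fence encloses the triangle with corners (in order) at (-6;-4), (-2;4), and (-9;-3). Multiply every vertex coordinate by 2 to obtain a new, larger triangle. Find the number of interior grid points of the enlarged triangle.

45

Using the shoelace formula, 2A = |((-6)·4 − (-2)·(-4)) + ((-2)·(-3) − (-9)·4) + ((-9)·(-4) − (-6)·(-3))| = 28, so the area is 14.
The number of boundary lattice points is Σ gcd(|Δx|,|Δy|) = gcd(4,8) + gcd(7,7) + gcd(3,1) = 4+7+1 = 12.
Scaling by 2 multiplies the area by 2² = 4 (so the new area is 56) and multiplies the boundary lattice-point count by 2, giving 24.
By Pick's theorem, the interior count of the dilated polygon is 56 − 24/2 + 1 = 45.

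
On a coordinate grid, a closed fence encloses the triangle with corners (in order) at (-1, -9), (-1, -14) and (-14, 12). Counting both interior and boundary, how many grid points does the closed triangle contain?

The shoelace formula gives twice the area as |[(-1)·(-14) − (-1)·(-9)] + [(-1)·12 − (-14)·(-14)] + [(-14)·(-9) − (-1)·12]| = 65, so the area is 65/2.
Along each edge there are gcd(|Δx|,|Δy|)+1 lattice points, so counting each shared vertex once the boundary has gcd(0,5) + gcd(13,26) + gcd(13,21) = 5+13+1 = 19.
Pick's theorem gives I = A − B/2 + 1 = 65/2 − 19/2 + 1 = 24, so the closed region contains I + B = 24 + 19 = 43 lattice points.

43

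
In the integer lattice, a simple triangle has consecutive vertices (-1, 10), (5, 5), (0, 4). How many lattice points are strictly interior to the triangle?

By the shoelace formula, twice the signed area is |[(-1)·5 − 5·10] + [5·4 − 0·5] + [0·10 − (-1)·4]| = 31, so the area is 31/2.
Summing gcd(|Δx|,|Δy|) over the edges gives the boundary count: gcd(6,5) + gcd(5,1) + gcd(1,6) = 1+1+1 = 3.
By Pick's theorem A = I + B/2 − 1, so I = 31/2 − 3/2 + 1 = 15.

15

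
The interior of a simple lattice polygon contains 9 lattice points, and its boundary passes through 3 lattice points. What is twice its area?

19

Pick's theorem states A = I + B/2 − 1, so A = 9 + 3/2 − 1 = 19/2.
Hence 2A = 19.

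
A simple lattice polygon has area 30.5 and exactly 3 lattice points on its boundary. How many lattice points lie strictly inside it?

From Pick's theorem, I = A − B/2 + 1 = 30.5 − 3/2 + 1 = 30.

30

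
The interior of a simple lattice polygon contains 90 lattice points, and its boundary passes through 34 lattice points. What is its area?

By Pick's theorem, A = I + B/2 − 1 = 90 + 34/2 − 1 = 106.

106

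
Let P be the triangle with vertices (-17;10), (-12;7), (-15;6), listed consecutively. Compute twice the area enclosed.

The shoelace formula gives twice the area as |[(-17)·7 − (-12)·10] + [(-12)·6 − (-15)·7] + [(-15)·10 − (-17)·6]| = 14, so the area is 7.

14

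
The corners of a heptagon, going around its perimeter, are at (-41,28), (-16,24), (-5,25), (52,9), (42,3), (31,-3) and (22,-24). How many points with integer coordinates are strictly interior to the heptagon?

1820

The shoelace formula gives twice the area as |((-41)·24 − (-16)·28) + ((-16)·25 − (-5)·24) + ((-5)·9 − 52·25) + (52·3 − 42·9) + (42·(-3) − 31·3) + (31·(-24) − 22·(-3)) + (22·28 − (-41)·(-24))| = 3648, so the area is 1824.
Summing gcd(|Δx|,|Δy|) over the edges gives the boundary count: gcd(25,4) + gcd(11,1) + gcd(57,16) + gcd(10,6) + gcd(11,6) + gcd(9,21) + gcd(63,52) = 1+1+1+2+1+3+1 = 10.
Pick's theorem gives I = A − B/2 + 1 = 1824 − 10/2 + 1 = 1820.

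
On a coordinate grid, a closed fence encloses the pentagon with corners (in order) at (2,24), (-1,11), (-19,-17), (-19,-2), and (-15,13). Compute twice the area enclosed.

Using the shoelace formula, 2A = |(2·11 − (-1)·24) + ((-1)·(-17) − (-19)·11) + ((-19)·(-2) − (-19)·(-17)) + ((-19)·13 − (-15)·(-2)) + ((-15)·24 − 2·13)| = 676, so the area is 338.

676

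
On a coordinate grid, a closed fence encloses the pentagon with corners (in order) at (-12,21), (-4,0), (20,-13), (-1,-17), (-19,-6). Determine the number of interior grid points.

501

By the shoelace formula, twice the signed area is |((-12)·0 − (-4)·21) + ((-4)·(-13) − 20·0) + (20·(-17) − (-1)·(-13)) + ((-1)·(-6) − (-19)·(-17)) + ((-19)·21 − (-12)·(-6))| = 1005, so the area is 502.5.
Summing gcd(|Δx|,|Δy|) over the edges gives the boundary count: gcd(8,21) + gcd(24,13) + gcd(21,4) + gcd(18,11) + gcd(7,27) = 1+1+1+1+1 = 5.
Pick's theorem gives I = A − B/2 + 1 = 502.5 − 5/2 + 1 = 501.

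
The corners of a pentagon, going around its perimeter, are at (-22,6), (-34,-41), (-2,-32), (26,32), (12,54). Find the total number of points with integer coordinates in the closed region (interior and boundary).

2586

Using the shoelace formula, 2A = |((-22)·(-41) − (-34)·6) + ((-34)·(-32) − (-2)·(-41)) + ((-2)·32 − 26·(-32)) + (26·54 − 12·32) + (12·6 − (-22)·54)| = 5160, so the area is 2580.
The number of boundary lattice points is Σ gcd(|Δx|,|Δy|) = gcd(12,47) + gcd(32,9) + gcd(28,64) + gcd(14,22) + gcd(34,48) = 1+1+4+2+2 = 10.
Pick's theorem gives I = A − B/2 + 1 = 2580 − 10/2 + 1 = 2576, so the closed region contains I + B = 2576 + 10 = 2586 lattice points.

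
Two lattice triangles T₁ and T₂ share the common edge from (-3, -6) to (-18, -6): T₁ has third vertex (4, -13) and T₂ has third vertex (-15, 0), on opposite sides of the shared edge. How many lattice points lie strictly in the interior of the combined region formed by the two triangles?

The union is the simple quadrilateral with vertices (-3, -6), (4, -13), (-18, -6), (-15, 0) in order.
Using the shoelace formula, 2A = |((-3)·(-13) − 4·(-6)) + (4·(-6) − (-18)·(-13)) + ((-18)·0 − (-15)·(-6)) + ((-15)·(-6) − (-3)·0)| = 195, so the area is 195/2.
Summing gcd(|Δx|,|Δy|) over the edges gives the boundary count: gcd(7,7) + gcd(22,7) + gcd(3,6) + gcd(12,6) = 7+1+3+6 = 17.
By Pick's theorem I = A − B/2 + 1 = 195/2 − 17/2 + 1 = 90.

90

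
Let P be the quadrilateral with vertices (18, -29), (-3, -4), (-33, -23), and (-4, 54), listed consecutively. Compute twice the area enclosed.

The shoelace formula gives twice the area as |[18·(-4) − (-3)·(-29)] + [(-3)·(-23) − (-33)·(-4)] + [(-33)·54 − (-4)·(-23)] + [(-4)·(-29) − 18·54]| = 2952, so the area is 1476.

2952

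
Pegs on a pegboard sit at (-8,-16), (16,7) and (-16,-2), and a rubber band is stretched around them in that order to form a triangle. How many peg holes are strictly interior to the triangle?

259

By the shoelace formula, twice the signed area is |((-8)·7 − 16·(-16)) + (16·(-2) − (-16)·7) + ((-16)·(-16) − (-8)·(-2))| = 520, so the area is 260.
The number of boundary lattice points is Σ gcd(|Δx|,|Δy|) = gcd(24,23) + gcd(32,9) + gcd(8,14) = 1+1+2 = 4.
By Pick's theorem A = I + B/2 − 1, so I = 260 − 4/2 + 1 = 259.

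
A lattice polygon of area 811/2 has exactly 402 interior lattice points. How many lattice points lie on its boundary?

9

Pick's theorem gives A = I + B/2 − 1, so B = 2(A − I + 1) = 2(811/2 − 402 + 1) = 9.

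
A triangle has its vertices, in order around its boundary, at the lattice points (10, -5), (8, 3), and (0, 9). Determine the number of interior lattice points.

Using the shoelace formula, 2A = |[10·3 − 8·(-5)] + [8·9 − 0·3] + [0·(-5) − 10·9]| = 52, so the area is 26.
Summing gcd(|Δx|,|Δy|) over the edges gives the boundary count: gcd(2,8) + gcd(8,6) + gcd(10,14) = 2+2+2 = 6.
By Pick's theorem A = I + B/2 − 1, so I = 26 − 6/2 + 1 = 24.

24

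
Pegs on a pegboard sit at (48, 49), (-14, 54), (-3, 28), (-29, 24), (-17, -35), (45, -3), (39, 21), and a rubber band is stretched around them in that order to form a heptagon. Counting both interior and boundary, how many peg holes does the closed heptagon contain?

Using the shoelace formula, 2A = |(48·54 − (-14)·49) + ((-14)·28 − (-3)·54) + ((-3)·24 − (-29)·28) + ((-29)·(-35) − (-17)·24) + ((-17)·(-3) − 45·(-35)) + (45·21 − 39·(-3)) + (39·49 − 48·21)| = 8802, so the area is 4401.
The number of boundary lattice points is Σ gcd(|Δx|,|Δy|) = gcd(62,5) + gcd(11,26) + gcd(26,4) + gcd(12,59) + gcd(62,32) + gcd(6,24) + gcd(9,28) = 1+1+2+1+2+6+1 = 14.
Pick's theorem gives I = A − B/2 + 1 = 4401 − 14/2 + 1 = 4395, so the closed region contains I + B = 4395 + 14 = 4409 lattice points.

4409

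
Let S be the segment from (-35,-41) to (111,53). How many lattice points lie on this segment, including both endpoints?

The number of lattice points on a segment between lattice points is gcd(|Δx|,|Δy|) + 1 = gcd(146,94) + 1 = 2 + 1 = 3.

3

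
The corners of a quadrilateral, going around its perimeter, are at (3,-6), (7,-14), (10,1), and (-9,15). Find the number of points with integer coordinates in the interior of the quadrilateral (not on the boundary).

153

By the shoelace formula, twice the signed area is |(3·(-14) − 7·(-6)) + (7·1 − 10·(-14)) + (10·15 − (-9)·1) + ((-9)·(-6) − 3·15)| = 315, so the area is 157.5.
Summing gcd(|Δx|,|Δy|) over the edges gives the boundary count: gcd(4,8) + gcd(3,15) + gcd(19,14) + gcd(12,21) = 4+3+1+3 = 11.
Pick's theorem gives I = A − B/2 + 1 = 157.5 − 11/2 + 1 = 153.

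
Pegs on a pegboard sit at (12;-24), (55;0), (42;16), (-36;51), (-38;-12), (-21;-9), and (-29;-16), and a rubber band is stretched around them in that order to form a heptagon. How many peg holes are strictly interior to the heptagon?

By the shoelace formula, twice the signed area is |[12·0 − 55·(-24)] + [55·16 − 42·0] + [42·51 − (-36)·16] + [(-36)·(-12) − (-38)·51] + [(-38)·(-9) − (-21)·(-12)] + [(-21)·(-16) − (-29)·(-9)] + [(-29)·(-24) − 12·(-16)]| = 8341, so the area is 4170.5.
Along each edge there are gcd(|Δx|,|Δy|)+1 lattice points, so counting each shared vertex once the boundary has gcd(43,24) + gcd(13,16) + gcd(78,35) + gcd(2,63) + gcd(17,3) + gcd(8,7) + gcd(41,8) = 1+1+1+1+1+1+1 = 7.
Pick's theorem gives I = A − B/2 + 1 = 4170.5 − 7/2 + 1 = 4168.

4168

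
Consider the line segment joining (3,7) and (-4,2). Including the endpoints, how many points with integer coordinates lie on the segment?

2

The number of lattice points on a segment between lattice points is gcd(|Δx|,|Δy|) + 1 = gcd(7,5) + 1 = 1 + 1 = 2.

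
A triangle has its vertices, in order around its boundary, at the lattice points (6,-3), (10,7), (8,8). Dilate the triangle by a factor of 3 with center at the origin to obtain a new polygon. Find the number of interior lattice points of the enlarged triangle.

103

Using the shoelace formula, 2A = |[6·7 − 10·(-3)] + [10·8 − 8·7] + [8·(-3) − 6·8]| = 24, so the area is 12.
Summing gcd(|Δx|,|Δy|) over the edges gives the boundary count: gcd(4,10) + gcd(2,1) + gcd(2,11) = 2+1+1 = 4.
Scaling by 3 multiplies the area by 3² = 9 (so the new area is 108) and multiplies the boundary lattice-point count by 3, giving 12.
By Pick's theorem, the interior count of the dilated polygon is 108 − 12/2 + 1 = 103.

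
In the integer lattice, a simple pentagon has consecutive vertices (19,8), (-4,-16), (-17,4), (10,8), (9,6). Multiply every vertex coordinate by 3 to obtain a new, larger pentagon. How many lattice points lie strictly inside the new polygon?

The shoelace formula gives twice the area as |[19·(-16) − (-4)·8] + [(-4)·4 − (-17)·(-16)] + [(-17)·8 − 10·4] + [10·6 − 9·8] + [9·8 − 19·6]| = 790, so the area is 395.
Along each edge there are gcd(|Δx|,|Δy|)+1 lattice points, so counting each shared vertex once the boundary has gcd(23,24) + gcd(13,20) + gcd(27,4) + gcd(1,2) + gcd(10,2) = 1+1+1+1+2 = 6.
Scaling by 3 multiplies the area by 3² = 9 (so the new area is 3555) and multiplies the boundary lattice-point count by 3, giving 18.
By Pick's theorem, the interior count of the dilated polygon is 3555 − 18/2 + 1 = 3547.

3547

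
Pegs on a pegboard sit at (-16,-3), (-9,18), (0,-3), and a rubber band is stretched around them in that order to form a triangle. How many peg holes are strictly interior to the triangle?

156

The shoelace formula gives twice the area as |((-16)·18 − (-9)·(-3)) + ((-9)·(-3) − 0·18) + (0·(-3) − (-16)·(-3))| = 336, so the area is 168.
Summing gcd(|Δx|,|Δy|) over the edges gives the boundary count: gcd(7,21) + gcd(9,21) + gcd(16,0) = 7+3+16 = 26.
Pick's theorem gives I = A − B/2 + 1 = 168 − 26/2 + 1 = 156.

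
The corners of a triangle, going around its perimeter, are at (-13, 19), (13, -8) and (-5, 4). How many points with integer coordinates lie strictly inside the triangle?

Using the shoelace formula, 2A = |[(-13)·(-8) − 13·19] + [13·4 − (-5)·(-8)] + [(-5)·19 − (-13)·4]| = 174, so the area is 87.
The number of boundary lattice points is Σ gcd(|Δx|,|Δy|) = gcd(26,27) + gcd(18,12) + gcd(8,15) = 1+6+1 = 8.
By Pick's theorem A = I + B/2 − 1, so I = 87 − 8/2 + 1 = 84.

84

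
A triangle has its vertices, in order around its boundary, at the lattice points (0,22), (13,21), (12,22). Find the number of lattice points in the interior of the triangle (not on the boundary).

0

By the shoelace formula, twice the signed area is |[0·21 − 13·22] + [13·22 − 12·21] + [12·22 − 0·22]| = 12, so the area is 6.
Summing gcd(|Δx|,|Δy|) over the edges gives the boundary count: gcd(13,1) + gcd(1,1) + gcd(12,0) = 1+1+12 = 14.
Pick's theorem gives I = A − B/2 + 1 = 6 − 14/2 + 1 = 0.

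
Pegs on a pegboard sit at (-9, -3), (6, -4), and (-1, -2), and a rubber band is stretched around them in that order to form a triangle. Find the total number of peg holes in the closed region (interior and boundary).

By the shoelace formula, twice the signed area is |((-9)·(-4) − 6·(-3)) + (6·(-2) − (-1)·(-4)) + ((-1)·(-3) − (-9)·(-2))| = 23, so the area is 23/2.
Along each edge there are gcd(|Δx|,|Δy|)+1 lattice points, so counting each shared vertex once the boundary has gcd(15,1) + gcd(7,2) + gcd(8,1) = 1+1+1 = 3.
Pick's theorem gives I = A − B/2 + 1 = 23/2 − 3/2 + 1 = 11, so the closed region contains I + B = 11 + 3 = 14 lattice points.

14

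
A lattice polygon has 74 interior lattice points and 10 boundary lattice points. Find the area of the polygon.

78

By Pick's theorem, A = I + B/2 − 1 = 74 + 10/2 − 1 = 78.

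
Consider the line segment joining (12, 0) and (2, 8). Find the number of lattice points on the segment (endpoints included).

3

The number of lattice points on a segment between lattice points is gcd(|Δx|,|Δy|) + 1 = gcd(10,8) + 1 = 2 + 1 = 3.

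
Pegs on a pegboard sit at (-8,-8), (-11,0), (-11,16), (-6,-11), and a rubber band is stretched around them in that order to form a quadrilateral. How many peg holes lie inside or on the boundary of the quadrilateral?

By the shoelace formula, twice the signed area is |((-8)·0 − (-11)·(-8)) + ((-11)·16 − (-11)·0) + ((-11)·(-11) − (-6)·16) + ((-6)·(-8) − (-8)·(-11))| = 87, so the area is 87/2.
Summing gcd(|Δx|,|Δy|) over the edges gives the boundary count: gcd(3,8) + gcd(0,16) + gcd(5,27) + gcd(2,3) = 1+16+1+1 = 19.
Pick's theorem gives I = A − B/2 + 1 = 87/2 − 19/2 + 1 = 35, so the closed region contains I + B = 35 + 19 = 54 lattice points.

54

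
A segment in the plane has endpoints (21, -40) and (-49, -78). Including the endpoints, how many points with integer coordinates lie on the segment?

The number of lattice points on a segment between lattice points is gcd(|Δx|,|Δy|) + 1 = gcd(70,38) + 1 = 2 + 1 = 3.

3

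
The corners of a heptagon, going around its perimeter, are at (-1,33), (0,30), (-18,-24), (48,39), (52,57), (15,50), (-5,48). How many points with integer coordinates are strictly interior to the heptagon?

By the shoelace formula, twice the signed area is |((-1)·30 − 0·33) + (0·(-24) − (-18)·30) + ((-18)·39 − 48·(-24)) + (48·57 − 52·39) + (52·50 − 15·57) + (15·48 − (-5)·50) + ((-5)·33 − (-1)·48)| = 4266, so the area is 2133.
The number of boundary lattice points is Σ gcd(|Δx|,|Δy|) = gcd(1,3) + gcd(18,54) + gcd(66,63) + gcd(4,18) + gcd(37,7) + gcd(20,2) + gcd(4,15) = 1+18+3+2+1+2+1 = 28.
Pick's theorem gives I = A − B/2 + 1 = 2133 − 28/2 + 1 = 2120.

2120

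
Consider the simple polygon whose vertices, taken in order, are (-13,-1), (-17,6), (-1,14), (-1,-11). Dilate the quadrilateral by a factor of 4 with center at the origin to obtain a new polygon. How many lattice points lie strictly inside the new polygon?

By the shoelace formula, twice the signed area is |((-13)·6 − (-17)·(-1)) + ((-17)·14 − (-1)·6) + ((-1)·(-11) − (-1)·14) + ((-1)·(-1) − (-13)·(-11))| = 444, so the area is 222.
Along each edge there are gcd(|Δx|,|Δy|)+1 lattice points, so counting each shared vertex once the boundary has gcd(4,7) + gcd(16,8) + gcd(0,25) + gcd(12,10) = 1+8+25+2 = 36.
Scaling by 4 multiplies the area by 4² = 16 (so the new area is 3552) and multiplies the boundary lattice-point count by 4, giving 144.
By Pick's theorem, the interior count of the dilated polygon is 3552 − 144/2 + 1 = 3481.

3481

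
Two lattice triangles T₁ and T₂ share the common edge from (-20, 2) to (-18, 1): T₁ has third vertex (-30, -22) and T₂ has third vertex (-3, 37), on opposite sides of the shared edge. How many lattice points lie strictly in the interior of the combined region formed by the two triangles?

70

The union is the simple quadrilateral with vertices (-20, 2), (-30, -22), (-18, 1), (-3, 37) in order.
By the shoelace formula, twice the signed area is |((-20)·(-22) − (-30)·2) + ((-30)·1 − (-18)·(-22)) + ((-18)·37 − (-3)·1) + ((-3)·2 − (-20)·37)| = 145, so the area is 145/2.
Summing gcd(|Δx|,|Δy|) over the edges gives the boundary count: gcd(10,24) + gcd(12,23) + gcd(15,36) + gcd(17,35) = 2+1+3+1 = 7.
By Pick's theorem I = A − B/2 + 1 = 145/2 − 7/2 + 1 = 70.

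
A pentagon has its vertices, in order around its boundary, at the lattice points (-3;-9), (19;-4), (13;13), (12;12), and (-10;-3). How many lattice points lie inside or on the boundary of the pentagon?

327

By the shoelace formula, twice the signed area is |((-3)·(-4) − 19·(-9)) + (19·13 − 13·(-4)) + (13·12 − 12·13) + (12·(-3) − (-10)·12) + ((-10)·(-9) − (-3)·(-3))| = 647, so the area is 647/2.
Along each edge there are gcd(|Δx|,|Δy|)+1 lattice points, so counting each shared vertex once the boundary has gcd(22,5) + gcd(6,17) + gcd(1,1) + gcd(22,15) + gcd(7,6) = 1+1+1+1+1 = 5.
Pick's theorem gives I = A − B/2 + 1 = 647/2 − 5/2 + 1 = 322, so the closed region contains I + B = 322 + 5 = 327 lattice points.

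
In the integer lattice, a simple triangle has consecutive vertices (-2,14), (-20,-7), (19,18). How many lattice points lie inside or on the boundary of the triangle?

The shoelace formula gives twice the area as |[(-2)·(-7) − (-20)·14] + [(-20)·18 − 19·(-7)] + [19·14 − (-2)·18]| = 369, so the area is 184.5.
The number of boundary lattice points is Σ gcd(|Δx|,|Δy|) = gcd(18,21) + gcd(39,25) + gcd(21,4) = 3+1+1 = 5.
Pick's theorem gives I = A − B/2 + 1 = 184.5 − 5/2 + 1 = 183, so the closed region contains I + B = 183 + 5 = 188 lattice points.

188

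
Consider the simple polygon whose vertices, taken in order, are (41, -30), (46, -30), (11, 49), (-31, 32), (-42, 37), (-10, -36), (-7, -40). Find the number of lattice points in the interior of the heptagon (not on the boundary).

Using the shoelace formula, 2A = |[41·(-30) − 46·(-30)] + [46·49 − 11·(-30)] + [11·32 − (-31)·49] + [(-31)·37 − (-42)·32] + [(-42)·(-36) − (-10)·37] + [(-10)·(-40) − (-7)·(-36)] + [(-7)·(-30) − 41·(-40)]| = 8682, so the area is 4341.
Summing gcd(|Δx|,|Δy|) over the edges gives the boundary count: gcd(5,0) + gcd(35,79) + gcd(42,17) + gcd(11,5) + gcd(32,73) + gcd(3,4) + gcd(48,10) = 5+1+1+1+1+1+2 = 12.
Pick's theorem gives I = A − B/2 + 1 = 4341 − 12/2 + 1 = 4336.

4336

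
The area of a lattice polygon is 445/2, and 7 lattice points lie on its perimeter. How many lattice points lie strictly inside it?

220

Pick's theorem A = I + B/2 − 1 rearranges to I = A − B/2 + 1 = 445/2 − 7/2 + 1 = 220.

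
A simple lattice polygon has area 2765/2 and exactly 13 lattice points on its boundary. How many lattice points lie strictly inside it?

1377

From Pick's theorem, I = A − B/2 + 1 = 2765/2 − 13/2 + 1 = 1377.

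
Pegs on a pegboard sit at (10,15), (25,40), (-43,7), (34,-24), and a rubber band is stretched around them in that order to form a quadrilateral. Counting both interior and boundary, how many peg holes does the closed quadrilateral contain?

1738

Using the shoelace formula, 2A = |[10·40 − 25·15] + [25·7 − (-43)·40] + [(-43)·(-24) − 34·7] + [34·15 − 10·(-24)]| = 3464, so the area is 1732.
The number of boundary lattice points is Σ gcd(|Δx|,|Δy|) = gcd(15,25) + gcd(68,33) + gcd(77,31) + gcd(24,39) = 5+1+1+3 = 10.
Pick's theorem gives I = A − B/2 + 1 = 1732 − 10/2 + 1 = 1728, so the closed region contains I + B = 1728 + 10 = 1738 lattice points.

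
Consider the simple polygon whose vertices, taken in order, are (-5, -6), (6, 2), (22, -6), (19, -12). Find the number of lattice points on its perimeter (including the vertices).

18

The number of boundary lattice points is Σ gcd(|Δx|,|Δy|) = gcd(11,8) + gcd(16,8) + gcd(3,6) + gcd(24,6) = 1+8+3+6 = 18.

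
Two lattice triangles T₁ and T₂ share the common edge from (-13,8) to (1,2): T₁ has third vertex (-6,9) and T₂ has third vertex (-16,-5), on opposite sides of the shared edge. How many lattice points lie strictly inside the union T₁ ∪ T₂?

124

The union is the simple quadrilateral with vertices (-13,8), (-6,9), (1,2), (-16,-5) in order.
Using the shoelace formula, 2A = |[(-13)·9 − (-6)·8] + [(-6)·2 − 1·9] + [1·(-5) − (-16)·2] + [(-16)·8 − (-13)·(-5)]| = 256, so the area is 128.
Along each edge there are gcd(|Δx|,|Δy|)+1 lattice points, so counting each shared vertex once the boundary has gcd(7,1) + gcd(7,7) + gcd(17,7) + gcd(3,13) = 1+7+1+1 = 10.
By Pick's theorem I = A − B/2 + 1 = 128 − 10/2 + 1 = 124.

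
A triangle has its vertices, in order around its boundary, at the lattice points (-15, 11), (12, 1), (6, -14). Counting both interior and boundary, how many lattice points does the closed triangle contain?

236

By the shoelace formula, twice the signed area is |((-15)·1 − 12·11) + (12·(-14) − 6·1) + (6·11 − (-15)·(-14))| = 465, so the area is 232.5.
Summing gcd(|Δx|,|Δy|) over the edges gives the boundary count: gcd(27,10) + gcd(6,15) + gcd(21,25) = 1+3+1 = 5.
Pick's theorem gives I = A − B/2 + 1 = 232.5 − 5/2 + 1 = 231, so the closed region contains I + B = 231 + 5 = 236 lattice points.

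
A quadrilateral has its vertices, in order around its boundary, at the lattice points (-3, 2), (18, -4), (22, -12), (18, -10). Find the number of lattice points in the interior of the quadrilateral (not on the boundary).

70

Using the shoelace formula, 2A = |[(-3)·(-4) − 18·2] + [18·(-12) − 22·(-4)] + [22·(-10) − 18·(-12)] + [18·2 − (-3)·(-10)]| = 150, so the area is 75.
Along each edge there are gcd(|Δx|,|Δy|)+1 lattice points, so counting each shared vertex once the boundary has gcd(21,6) + gcd(4,8) + gcd(4,2) + gcd(21,12) = 3+4+2+3 = 12.
By Pick's theorem A = I + B/2 − 1, so I = 75 − 12/2 + 1 = 70.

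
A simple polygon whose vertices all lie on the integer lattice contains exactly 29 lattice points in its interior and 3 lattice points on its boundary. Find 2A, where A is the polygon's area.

Pick's theorem states A = I + B/2 − 1, so A = 29 + 3/2 − 1 = 59/2.
Hence 2A = 59.

59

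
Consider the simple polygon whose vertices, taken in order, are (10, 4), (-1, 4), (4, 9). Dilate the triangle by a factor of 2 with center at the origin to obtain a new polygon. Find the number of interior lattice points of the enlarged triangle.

94

Using the shoelace formula, 2A = |(10·4 − (-1)·4) + ((-1)·9 − 4·4) + (4·4 − 10·9)| = 55, so the area is 55/2.
Summing gcd(|Δx|,|Δy|) over the edges gives the boundary count: gcd(11,0) + gcd(5,5) + gcd(6,5) = 11+5+1 = 17.
Scaling by 2 multiplies the area by 2² = 4 (so the new area is 110) and multiplies the boundary lattice-point count by 2, giving 34.
By Pick's theorem, the interior count of the dilated polygon is 110 − 34/2 + 1 = 94.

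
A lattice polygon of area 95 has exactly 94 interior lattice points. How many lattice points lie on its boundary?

Pick's theorem gives A = I + B/2 − 1, so B = 2(A − I + 1) = 2(95 − 94 + 1) = 4.

4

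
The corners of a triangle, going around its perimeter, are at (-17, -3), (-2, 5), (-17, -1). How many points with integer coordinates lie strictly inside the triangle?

The shoelace formula gives twice the area as |((-17)·5 − (-2)·(-3)) + ((-2)·(-1) − (-17)·5) + ((-17)·(-3) − (-17)·(-1))| = 30, so the area is 15.
The number of boundary lattice points is Σ gcd(|Δx|,|Δy|) = gcd(15,8) + gcd(15,6) + gcd(0,2) = 1+3+2 = 6.
Pick's theorem gives I = A − B/2 + 1 = 15 − 6/2 + 1 = 13.

13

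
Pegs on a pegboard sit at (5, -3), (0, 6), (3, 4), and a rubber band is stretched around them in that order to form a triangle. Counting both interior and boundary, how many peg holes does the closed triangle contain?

The shoelace formula gives twice the area as |[5·6 − 0·(-3)] + [0·4 − 3·6] + [3·(-3) − 5·4]| = 17, so the area is 8.5.
Along each edge there are gcd(|Δx|,|Δy|)+1 lattice points, so counting each shared vertex once the boundary has gcd(5,9) + gcd(3,2) + gcd(2,7) = 1+1+1 = 3.
Pick's theorem gives I = A − B/2 + 1 = 8.5 − 3/2 + 1 = 8, so the closed region contains I + B = 8 + 3 = 11 lattice points.

11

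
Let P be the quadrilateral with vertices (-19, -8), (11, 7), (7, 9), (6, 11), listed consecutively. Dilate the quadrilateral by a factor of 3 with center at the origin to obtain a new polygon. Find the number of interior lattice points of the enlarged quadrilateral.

The shoelace formula gives twice the area as |((-19)·7 − 11·(-8)) + (11·9 − 7·7) + (7·11 − 6·9) + (6·(-8) − (-19)·11)| = 189, so the area is 94.5.
Summing gcd(|Δx|,|Δy|) over the edges gives the boundary count: gcd(30,15) + gcd(4,2) + gcd(1,2) + gcd(25,19) = 15+2+1+1 = 19.
Scaling by 3 multiplies the area by 3² = 9 (so the new area is 1701/2) and multiplies the boundary lattice-point count by 3, giving 57.
By Pick's theorem, the interior count of the dilated polygon is 1701/2 − 57/2 + 1 = 823.

823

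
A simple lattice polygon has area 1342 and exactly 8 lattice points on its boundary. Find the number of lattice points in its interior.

Pick's theorem A = I + B/2 − 1 rearranges to I = A − B/2 + 1 = 1342 − 8/2 + 1 = 1339.

1339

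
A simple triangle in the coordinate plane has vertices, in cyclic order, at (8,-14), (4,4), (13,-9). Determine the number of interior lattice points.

52

Using the shoelace formula, 2A = |(8·4 − 4·(-14)) + (4·(-9) − 13·4) + (13·(-14) − 8·(-9))| = 110, so the area is 55.
Along each edge there are gcd(|Δx|,|Δy|)+1 lattice points, so counting each shared vertex once the boundary has gcd(4,18) + gcd(9,13) + gcd(5,5) = 2+1+5 = 8.
By Pick's theorem A = I + B/2 − 1, so I = 55 − 8/2 + 1 = 52.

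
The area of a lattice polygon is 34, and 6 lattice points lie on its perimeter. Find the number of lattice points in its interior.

Pick's theorem A = I + B/2 − 1 rearranges to I = A − B/2 + 1 = 34 − 6/2 + 1 = 32.

32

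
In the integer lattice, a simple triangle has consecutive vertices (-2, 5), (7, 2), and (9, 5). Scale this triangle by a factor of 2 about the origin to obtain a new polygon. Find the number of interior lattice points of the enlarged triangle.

52

The shoelace formula gives twice the area as |((-2)·2 − 7·5) + (7·5 − 9·2) + (9·5 − (-2)·5)| = 33, so the area is 16.5.
Summing gcd(|Δx|,|Δy|) over the edges gives the boundary count: gcd(9,3) + gcd(2,3) + gcd(11,0) = 3+1+11 = 15.
Scaling by 2 multiplies the area by 2² = 4 (so the new area is 66) and multiplies the boundary lattice-point count by 2, giving 30.
By Pick's theorem, the interior count of the dilated polygon is 66 − 30/2 + 1 = 52.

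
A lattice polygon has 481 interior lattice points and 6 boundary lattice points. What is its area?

483

Pick's theorem states A = I + B/2 − 1, so A = 481 + 6/2 − 1 = 483.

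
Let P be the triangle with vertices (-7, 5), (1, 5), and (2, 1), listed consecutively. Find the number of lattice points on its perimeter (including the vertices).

Along each edge there are gcd(|Δx|,|Δy|)+1 lattice points, so counting each shared vertex once the boundary has gcd(8,0) + gcd(1,4) + gcd(9,4) = 8+1+1 = 10.

10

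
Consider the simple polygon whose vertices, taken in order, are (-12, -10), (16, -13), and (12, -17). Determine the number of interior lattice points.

60

By the shoelace formula, twice the signed area is |[(-12)·(-13) − 16·(-10)] + [16·(-17) − 12·(-13)] + [12·(-10) − (-12)·(-17)]| = 124, so the area is 62.
Summing gcd(|Δx|,|Δy|) over the edges gives the boundary count: gcd(28,3) + gcd(4,4) + gcd(24,7) = 1+4+1 = 6.
By Pick's theorem A = I + B/2 − 1, so I = 62 − 6/2 + 1 = 60.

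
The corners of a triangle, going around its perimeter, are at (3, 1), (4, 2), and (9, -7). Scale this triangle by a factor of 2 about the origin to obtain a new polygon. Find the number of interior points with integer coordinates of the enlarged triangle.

25

Using the shoelace formula, 2A = |[3·2 − 4·1] + [4·(-7) − 9·2] + [9·1 − 3·(-7)]| = 14, so the area is 7.
Summing gcd(|Δx|,|Δy|) over the edges gives the boundary count: gcd(1,1) + gcd(5,9) + gcd(6,8) = 1+1+2 = 4.
Scaling by 2 multiplies the area by 2² = 4 (so the new area is 28) and multiplies the boundary lattice-point count by 2, giving 8.
By Pick's theorem, the interior count of the dilated polygon is 28 − 8/2 + 1 = 25.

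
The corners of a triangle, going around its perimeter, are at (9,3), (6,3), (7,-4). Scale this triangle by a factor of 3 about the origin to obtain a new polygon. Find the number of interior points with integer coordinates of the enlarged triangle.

By the shoelace formula, twice the signed area is |(9·3 − 6·3) + (6·(-4) − 7·3) + (7·3 − 9·(-4))| = 21, so the area is 21/2.
The number of boundary lattice points is Σ gcd(|Δx|,|Δy|) = gcd(3,0) + gcd(1,7) + gcd(2,7) = 3+1+1 = 5.
Scaling by 3 multiplies the area by 3² = 9 (so the new area is 94.5) and multiplies the boundary lattice-point count by 3, giving 15.
By Pick's theorem, the interior count of the dilated polygon is 94.5 − 15/2 + 1 = 88.

88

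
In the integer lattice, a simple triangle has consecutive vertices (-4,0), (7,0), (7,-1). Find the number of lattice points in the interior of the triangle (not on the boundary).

The shoelace formula gives twice the area as |((-4)·0 − 7·0) + (7·(-1) − 7·0) + (7·0 − (-4)·(-1))| = 11, so the area is 11/2.
The number of boundary lattice points is Σ gcd(|Δx|,|Δy|) = gcd(11,0) + gcd(0,1) + gcd(11,1) = 11+1+1 = 13.
Pick's theorem gives I = A − B/2 + 1 = 11/2 − 13/2 + 1 = 0.

0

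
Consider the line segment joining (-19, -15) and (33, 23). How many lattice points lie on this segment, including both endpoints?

3

The number of lattice points on a segment between lattice points is gcd(|Δx|,|Δy|) + 1 = gcd(52,38) + 1 = 2 + 1 = 3.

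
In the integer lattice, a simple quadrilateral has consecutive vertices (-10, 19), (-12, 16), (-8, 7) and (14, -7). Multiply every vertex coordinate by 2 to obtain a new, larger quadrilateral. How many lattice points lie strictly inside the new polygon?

527

The shoelace formula gives twice the area as |[(-10)·16 − (-12)·19] + [(-12)·7 − (-8)·16] + [(-8)·(-7) − 14·7] + [14·19 − (-10)·(-7)]| = 266, so the area is 133.
The number of boundary lattice points is Σ gcd(|Δx|,|Δy|) = gcd(2,3) + gcd(4,9) + gcd(22,14) + gcd(24,26) = 1+1+2+2 = 6.
Scaling by 2 multiplies the area by 2² = 4 (so the new area is 532) and multiplies the boundary lattice-point count by 2, giving 12.
By Pick's theorem, the interior count of the dilated polygon is 532 − 12/2 + 1 = 527.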